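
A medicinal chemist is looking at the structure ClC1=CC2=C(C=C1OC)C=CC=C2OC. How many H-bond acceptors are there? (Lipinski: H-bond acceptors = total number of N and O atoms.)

2

N atoms: 0; O atoms: 2.
Lipinski HBA = 0 + 2 = 2.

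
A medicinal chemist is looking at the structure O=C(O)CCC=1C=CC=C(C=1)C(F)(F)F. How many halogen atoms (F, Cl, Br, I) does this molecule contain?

3

Halogen atoms appear at heavy-atom positions 13, 14, 15 (3×F).
Other groups present: 1 carboxylic acid.
Halogen count: 3.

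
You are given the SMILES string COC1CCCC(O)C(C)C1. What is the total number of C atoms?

Count every carbon token in the SMILES (each C, including those in ring-closure positions and inside branches).
Carbon count: 9.

9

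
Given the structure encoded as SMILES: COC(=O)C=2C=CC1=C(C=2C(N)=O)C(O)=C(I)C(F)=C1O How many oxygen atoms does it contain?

5

Scan the SMILES for O atoms (remember two-letter symbols like Cl and Br are single atoms).
Oxygen count: 5.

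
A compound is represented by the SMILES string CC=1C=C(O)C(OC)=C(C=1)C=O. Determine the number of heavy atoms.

Every atom symbol written in the SMILES (organic subset) is one heavy atom; implicit H are not written.
Heavy atoms by element → C:9, O:3.
Total: 12.

12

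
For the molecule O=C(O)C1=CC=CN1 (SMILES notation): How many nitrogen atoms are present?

Scan the SMILES for N atoms (remember two-letter symbols like Cl and Br are single atoms).
Nitrogen count: 1.

1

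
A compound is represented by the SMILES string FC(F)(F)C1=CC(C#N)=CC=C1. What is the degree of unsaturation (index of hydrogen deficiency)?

6

Molecular formula: C8H4F3N.
DoU = (2C + 2 + N − H − X) / 2, where X is the halogen count and O/S are ignored.
    = (2·8 + 2 + 1 − 4 − 3) / 2 = 12 / 2 = 6.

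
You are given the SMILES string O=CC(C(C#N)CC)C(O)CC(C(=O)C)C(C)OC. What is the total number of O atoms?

Scan the SMILES for O atoms (remember two-letter symbols like Cl and Br are single atoms).
Oxygen count: 4.

4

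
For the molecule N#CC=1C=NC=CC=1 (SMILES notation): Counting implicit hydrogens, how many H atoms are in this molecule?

4

Walk through each heavy atom and fill implicit hydrogens from standard valence (C 4, N 3, O 2, S 2, halogen 1):
  atom 1: N, bond orders sum to 3 (valence 3) → 0 H
  atom 2: C, bond orders sum to 4 (valence 4) → 0 H
  atom 3: C, bond orders sum to 4 (valence 4) → 0 H
  atom 4: C, bond orders sum to 3 (valence 4) → 1 H
  atom 5: N, bond orders sum to 3 (valence 3) → 0 H
  atom 6: C, bond orders sum to 3 (valence 4) → 1 H
  atom 7: C, bond orders sum to 3 (valence 4) → 1 H
  atom 8: C, bond orders sum to 3 (valence 4) → 1 H
Total hydrogens: 4.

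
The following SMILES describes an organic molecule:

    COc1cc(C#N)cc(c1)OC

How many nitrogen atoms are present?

1

Scan the SMILES for N atoms (remember two-letter symbols like Cl and Br are single atoms).
Nitrogen count: 1.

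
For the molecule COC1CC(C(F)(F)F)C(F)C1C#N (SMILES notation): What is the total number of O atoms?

Scan the SMILES for O atoms (remember two-letter symbols like Cl and Br are single atoms).
Oxygen count: 1.

1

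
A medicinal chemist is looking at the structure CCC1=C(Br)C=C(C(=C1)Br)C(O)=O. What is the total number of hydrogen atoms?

8

Walk through each heavy atom and fill implicit hydrogens from standard valence (C 4, N 3, O 2, S 2, halogen 1):
  atom 1: C, bond orders sum to 1 (valence 4) → 3 H
  atom 2: C, bond orders sum to 2 (valence 4) → 2 H
  atom 3: C, bond orders sum to 4 (valence 4) → 0 H
  atom 4: C, bond orders sum to 4 (valence 4) → 0 H
  atom 5: Br (halogen, monovalent) → 0 H
  atom 6: C, bond orders sum to 3 (valence 4) → 1 H
  atom 7: C, bond orders sum to 4 (valence 4) → 0 H
  atom 8: C, bond orders sum to 4 (valence 4) → 0 H
  atom 9: C, bond orders sum to 3 (valence 4) → 1 H
  atom 10: Br (halogen, monovalent) → 0 H
  atom 11: C, bond orders sum to 4 (valence 4) → 0 H
  atom 12: O, bond orders sum to 1 (valence 2) → 1 H
  atom 13: O, bond orders sum to 2 (valence 2) → 0 H
Total hydrogens: 8.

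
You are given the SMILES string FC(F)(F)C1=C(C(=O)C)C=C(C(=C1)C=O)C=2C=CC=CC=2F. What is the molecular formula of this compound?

Walk through each heavy atom and fill implicit hydrogens from standard valence (C 4, N 3, O 2, S 2, halogen 1):
  atom 1: F (halogen, monovalent) → 0 H
  atom 2: C, bond orders sum to 4 (valence 4) → 0 H
  atom 3: F (halogen, monovalent) → 0 H
  atom 4: F (halogen, monovalent) → 0 H
  atom 5: C, bond orders sum to 4 (valence 4) → 0 H
  atom 6: C, bond orders sum to 4 (valence 4) → 0 H
  atom 7: C, bond orders sum to 4 (valence 4) → 0 H
  atom 8: O, bond orders sum to 2 (valence 2) → 0 H
  atom 9: C, bond orders sum to 1 (valence 4) → 3 H
  atom 10: C, bond orders sum to 3 (valence 4) → 1 H
  atom 11: C, bond orders sum to 4 (valence 4) → 0 H
  atom 12: C, bond orders sum to 4 (valence 4) → 0 H
  atom 13: C, bond orders sum to 3 (valence 4) → 1 H
  atom 14: C, bond orders sum to 3 (valence 4) → 1 H
  atom 15: O, bond orders sum to 2 (valence 2) → 0 H
  atom 16: C, bond orders sum to 4 (valence 4) → 0 H
  atom 17: C, bond orders sum to 3 (valence 4) → 1 H
  atom 18: C, bond orders sum to 3 (valence 4) → 1 H
  atom 19: C, bond orders sum to 3 (valence 4) → 1 H
  atom 20: C, bond orders sum to 3 (valence 4) → 1 H
  atom 21: C, bond orders sum to 4 (valence 4) → 0 H
  atom 22: F (halogen, monovalent) → 0 H
Totals → C:16, H:10, F:4, O:2.
In Hill order: C16H10F4O2.

C16H10F4O2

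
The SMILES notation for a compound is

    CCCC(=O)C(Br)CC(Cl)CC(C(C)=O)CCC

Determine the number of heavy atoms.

18

Every atom symbol written in the SMILES (organic subset) is one heavy atom; implicit H are not written.
Heavy atoms by element → Br:1, C:14, Cl:1, O:2.
Total: 18.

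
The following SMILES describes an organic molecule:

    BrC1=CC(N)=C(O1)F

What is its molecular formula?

Walk through each heavy atom and fill implicit hydrogens from standard valence (C 4, N 3, O 2, S 2, halogen 1):
  atom 1: Br (halogen, monovalent) → 0 H
  atom 2: C, bond orders sum to 4 (valence 4) → 0 H
  atom 3: C, bond orders sum to 3 (valence 4) → 1 H
  atom 4: C, bond orders sum to 4 (valence 4) → 0 H
  atom 5: N, bond orders sum to 1 (valence 3) → 2 H
  atom 6: C, bond orders sum to 4 (valence 4) → 0 H
  atom 7: O, bond orders sum to 2 (valence 2) → 0 H
  atom 8: F (halogen, monovalent) → 0 H
Totals → C:4, H:3, Br:1, F:1, N:1, O:1.

C4H3BrFNO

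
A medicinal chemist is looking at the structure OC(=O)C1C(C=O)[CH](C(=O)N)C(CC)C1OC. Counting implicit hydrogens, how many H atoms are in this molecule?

Walk through each heavy atom and fill implicit hydrogens from standard valence (C 4, N 3, O 2, S 2, halogen 1):
  atom 1: O, bond orders sum to 1 (valence 2) → 1 H
  atom 2: C, bond orders sum to 4 (valence 4) → 0 H
  atom 3: O, bond orders sum to 2 (valence 2) → 0 H
  atom 4: C, bond orders sum to 3 (valence 4) → 1 H
  atom 5: C, bond orders sum to 3 (valence 4) → 1 H
  atom 6: C, bond orders sum to 3 (valence 4) → 1 H
  atom 7: O, bond orders sum to 2 (valence 2) → 0 H
  atom 8: C with explicit H count 1
  atom 9: C, bond orders sum to 4 (valence 4) → 0 H
  atom 10: O, bond orders sum to 2 (valence 2) → 0 H
  atom 11: N, bond orders sum to 1 (valence 3) → 2 H
  atom 12: C, bond orders sum to 3 (valence 4) → 1 H
  atom 13: C, bond orders sum to 2 (valence 4) → 2 H
  atom 14: C, bond orders sum to 1 (valence 4) → 3 H
  atom 15: C, bond orders sum to 3 (valence 4) → 1 H
  atom 16: O, bond orders sum to 2 (valence 2) → 0 H
  atom 17: C, bond orders sum to 1 (valence 4) → 3 H
Total hydrogens: 17.

17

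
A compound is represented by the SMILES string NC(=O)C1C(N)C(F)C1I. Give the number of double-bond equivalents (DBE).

Degree of unsaturation = (number of rings) + (number of π bonds).
Ring closures in the SMILES: 1.
π bonds: 1 double bond (each 1 DoU) → 1 DoU from unsaturation.
Total DoU = 1 + 1 = 2.

2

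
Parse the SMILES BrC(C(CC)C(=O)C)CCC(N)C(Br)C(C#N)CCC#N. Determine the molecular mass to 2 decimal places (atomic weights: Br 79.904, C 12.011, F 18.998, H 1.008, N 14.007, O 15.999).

421.18 g/mol

First, the molecular formula is C15H23Br2N3O (counting implicit H from valence).
  Br: 2 × 79.904 = 159.808
  C: 15 × 12.011 = 180.165
  H: 23 × 1.008 = 23.184
  N: 3 × 14.007 = 42.021
  O: 1 × 15.999 = 15.999
Sum: 2×79.904 + 15×12.011 + 23×1.008 + 3×14.007 + 1×15.999 = 421.177 → 421.18 g/mol.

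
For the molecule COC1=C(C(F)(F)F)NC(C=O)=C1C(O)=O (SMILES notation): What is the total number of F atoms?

3

Scan the SMILES for F atoms (remember two-letter symbols like Cl and Br are single atoms).
Fluorine count: 3.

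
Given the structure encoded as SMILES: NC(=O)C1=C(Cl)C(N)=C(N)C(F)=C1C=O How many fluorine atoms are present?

1

Scan the SMILES for F atoms (remember two-letter symbols like Cl and Br are single atoms).
Fluorine count: 1.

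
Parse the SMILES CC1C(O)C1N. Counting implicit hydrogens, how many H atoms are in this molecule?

9

Walk through each heavy atom and fill implicit hydrogens from standard valence (C 4, N 3, O 2, S 2, halogen 1):
  atom 1: C, bond orders sum to 1 (valence 4) → 3 H
  atom 2: C, bond orders sum to 3 (valence 4) → 1 H
  atom 3: C, bond orders sum to 3 (valence 4) → 1 H
  atom 4: O, bond orders sum to 1 (valence 2) → 1 H
  atom 5: C, bond orders sum to 3 (valence 4) → 1 H
  atom 6: N, bond orders sum to 1 (valence 3) → 2 H
Total hydrogens: 9.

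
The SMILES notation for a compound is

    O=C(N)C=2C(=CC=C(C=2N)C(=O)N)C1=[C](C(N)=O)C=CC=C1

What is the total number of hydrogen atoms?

14

Walk through each heavy atom and fill implicit hydrogens from standard valence (C 4, N 3, O 2, S 2, halogen 1):
  atom 1: O, bond orders sum to 2 (valence 2) → 0 H
  atom 2: C, bond orders sum to 4 (valence 4) → 0 H
  atom 3: N, bond orders sum to 1 (valence 3) → 2 H
  atom 4: C, bond orders sum to 4 (valence 4) → 0 H
  atom 5: C, bond orders sum to 4 (valence 4) → 0 H
  atom 6: C, bond orders sum to 3 (valence 4) → 1 H
  atom 7: C, bond orders sum to 3 (valence 4) → 1 H
  atom 8: C, bond orders sum to 4 (valence 4) → 0 H
  atom 9: C, bond orders sum to 4 (valence 4) → 0 H
  atom 10: N, bond orders sum to 1 (valence 3) → 2 H
  atom 11: C, bond orders sum to 4 (valence 4) → 0 H
  atom 12: O, bond orders sum to 2 (valence 2) → 0 H
  atom 13: N, bond orders sum to 1 (valence 3) → 2 H
  atom 14: C, bond orders sum to 4 (valence 4) → 0 H
  atom 15: C with explicit H count 0
  atom 16: C, bond orders sum to 4 (valence 4) → 0 H
  atom 17: N, bond orders sum to 1 (valence 3) → 2 H
  atom 18: O, bond orders sum to 2 (valence 2) → 0 H
  atom 19: C, bond orders sum to 3 (valence 4) → 1 H
  atom 20: C, bond orders sum to 3 (valence 4) → 1 H
  atom 21: C, bond orders sum to 3 (valence 4) → 1 H
  atom 22: C, bond orders sum to 3 (valence 4) → 1 H
Total hydrogens: 14.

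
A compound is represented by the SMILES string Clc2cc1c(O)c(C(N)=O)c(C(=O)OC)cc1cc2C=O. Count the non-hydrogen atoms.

Every atom symbol written in the SMILES (organic subset) is one heavy atom; implicit H are not written.
Heavy atoms by element → C:14, Cl:1, N:1, O:5.
Total: 21.

21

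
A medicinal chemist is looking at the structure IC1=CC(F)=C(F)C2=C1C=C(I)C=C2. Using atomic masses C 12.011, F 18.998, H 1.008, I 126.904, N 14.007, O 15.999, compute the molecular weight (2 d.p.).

First, the molecular formula is C10H4F2I2 (counting implicit H from valence).
  C: 10 × 12.011 = 120.110
  F: 2 × 18.998 = 37.996
  H: 4 × 1.008 = 4.032
  I: 2 × 126.904 = 253.808
Sum: 10×12.011 + 2×18.998 + 4×1.008 + 2×126.904 = 415.946 → 415.95 g/mol.

415.95 g/mol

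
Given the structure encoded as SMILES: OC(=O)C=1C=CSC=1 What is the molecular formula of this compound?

C5H4O2S

Walk through each heavy atom and fill implicit hydrogens from standard valence (C 4, N 3, O 2, S 2, halogen 1):
  atom 1: O, bond orders sum to 1 (valence 2) → 1 H
  atom 2: C, bond orders sum to 4 (valence 4) → 0 H
  atom 3: O, bond orders sum to 2 (valence 2) → 0 H
  atom 4: C, bond orders sum to 4 (valence 4) → 0 H
  atom 5: C, bond orders sum to 3 (valence 4) → 1 H
  atom 6: C, bond orders sum to 3 (valence 4) → 1 H
  atom 7: S, bond orders sum to 2 (valence 2) → 0 H
  atom 8: C, bond orders sum to 3 (valence 4) → 1 H
Totals → C:5, H:4, O:2, S:1.
In Hill order: C5H4O2S.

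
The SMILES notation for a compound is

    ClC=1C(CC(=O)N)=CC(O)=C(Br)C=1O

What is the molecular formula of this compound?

Walk through each heavy atom and fill implicit hydrogens from standard valence (C 4, N 3, O 2, S 2, halogen 1):
  atom 1: Cl (halogen, monovalent) → 0 H
  atom 2: C, bond orders sum to 4 (valence 4) → 0 H
  atom 3: C, bond orders sum to 4 (valence 4) → 0 H
  atom 4: C, bond orders sum to 2 (valence 4) → 2 H
  atom 5: C, bond orders sum to 4 (valence 4) → 0 H
  atom 6: O, bond orders sum to 2 (valence 2) → 0 H
  atom 7: N, bond orders sum to 1 (valence 3) → 2 H
  atom 8: C, bond orders sum to 3 (valence 4) → 1 H
  atom 9: C, bond orders sum to 4 (valence 4) → 0 H
  atom 10: O, bond orders sum to 1 (valence 2) → 1 H
  atom 11: C, bond orders sum to 4 (valence 4) → 0 H
  atom 12: Br (halogen, monovalent) → 0 H
  atom 13: C, bond orders sum to 4 (valence 4) → 0 H
  atom 14: O, bond orders sum to 1 (valence 2) → 1 H
Totals → C:8, H:7, Br:1, Cl:1, N:1, O:3.

C8H7BrClNO3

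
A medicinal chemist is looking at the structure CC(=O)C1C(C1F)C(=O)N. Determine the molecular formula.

Walk through each heavy atom and fill implicit hydrogens from standard valence (C 4, N 3, O 2, S 2, halogen 1):
  atom 1: C, bond orders sum to 1 (valence 4) → 3 H
  atom 2: C, bond orders sum to 4 (valence 4) → 0 H
  atom 3: O, bond orders sum to 2 (valence 2) → 0 H
  atom 4: C, bond orders sum to 3 (valence 4) → 1 H
  atom 5: C, bond orders sum to 3 (valence 4) → 1 H
  atom 6: C, bond orders sum to 3 (valence 4) → 1 H
  atom 7: F (halogen, monovalent) → 0 H
  atom 8: C, bond orders sum to 4 (valence 4) → 0 H
  atom 9: O, bond orders sum to 2 (valence 2) → 0 H
  atom 10: N, bond orders sum to 1 (valence 3) → 2 H
Totals → C:6, H:8, F:1, N:1, O:2.
In Hill order: C6H8FNO2.

C6H8FNO2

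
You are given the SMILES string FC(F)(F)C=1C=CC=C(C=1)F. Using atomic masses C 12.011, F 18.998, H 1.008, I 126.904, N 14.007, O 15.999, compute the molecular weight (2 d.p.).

164.10 g/mol

First, the molecular formula is C7H4F4 (counting implicit H from valence).
  C: 7 × 12.011 = 84.077
  F: 4 × 18.998 = 75.992
  H: 4 × 1.008 = 4.032
Sum: 7×12.011 + 4×18.998 + 4×1.008 = 164.101 → 164.10 g/mol.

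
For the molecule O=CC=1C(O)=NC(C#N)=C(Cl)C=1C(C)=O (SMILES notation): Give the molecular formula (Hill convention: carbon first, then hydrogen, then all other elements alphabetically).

C9H5ClN2O3

Walk through each heavy atom and fill implicit hydrogens from standard valence (C 4, N 3, O 2, S 2, halogen 1):
  atom 1: O, bond orders sum to 2 (valence 2) → 0 H
  atom 2: C, bond orders sum to 3 (valence 4) → 1 H
  atom 3: C, bond orders sum to 4 (valence 4) → 0 H
  atom 4: C, bond orders sum to 4 (valence 4) → 0 H
  atom 5: O, bond orders sum to 1 (valence 2) → 1 H
  atom 6: N, bond orders sum to 3 (valence 3) → 0 H
  atom 7: C, bond orders sum to 4 (valence 4) → 0 H
  atom 8: C, bond orders sum to 4 (valence 4) → 0 H
  atom 9: N, bond orders sum to 3 (valence 3) → 0 H
  atom 10: C, bond orders sum to 4 (valence 4) → 0 H
  atom 11: Cl (halogen, monovalent) → 0 H
  atom 12: C, bond orders sum to 4 (valence 4) → 0 H
  atom 13: C, bond orders sum to 4 (valence 4) → 0 H
  atom 14: C, bond orders sum to 1 (valence 4) → 3 H
  atom 15: O, bond orders sum to 2 (valence 2) → 0 H
Totals → C:9, H:5, Cl:1, N:2, O:3.
In Hill order: C9H5ClN2O3.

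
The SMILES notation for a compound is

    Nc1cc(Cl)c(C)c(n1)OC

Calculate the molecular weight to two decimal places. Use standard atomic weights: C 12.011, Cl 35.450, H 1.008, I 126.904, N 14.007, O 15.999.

172.61 g/mol

First, the molecular formula is C7H9ClN2O (counting implicit H from valence).
  C: 7 × 12.011 = 84.077
  Cl: 1 × 35.450 = 35.450
  H: 9 × 1.008 = 9.072
  N: 2 × 14.007 = 28.014
  O: 1 × 15.999 = 15.999
Sum: 7×12.011 + 1×35.450 + 9×1.008 + 2×14.007 + 1×15.999 = 172.612 → 172.61 g/mol.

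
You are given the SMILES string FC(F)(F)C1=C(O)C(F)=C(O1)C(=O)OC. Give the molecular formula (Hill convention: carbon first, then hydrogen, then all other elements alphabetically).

C7H4F4O4

Walk through each heavy atom and fill implicit hydrogens from standard valence (C 4, N 3, O 2, S 2, halogen 1):
  atom 1: F (halogen, monovalent) → 0 H
  atom 2: C, bond orders sum to 4 (valence 4) → 0 H
  atom 3: F (halogen, monovalent) → 0 H
  atom 4: F (halogen, monovalent) → 0 H
  atom 5: C, bond orders sum to 4 (valence 4) → 0 H
  atom 6: C, bond orders sum to 4 (valence 4) → 0 H
  atom 7: O, bond orders sum to 1 (valence 2) → 1 H
  atom 8: C, bond orders sum to 4 (valence 4) → 0 H
  atom 9: F (halogen, monovalent) → 0 H
  atom 10: C, bond orders sum to 4 (valence 4) → 0 H
  atom 11: O, bond orders sum to 2 (valence 2) → 0 H
  atom 12: C, bond orders sum to 4 (valence 4) → 0 H
  atom 13: O, bond orders sum to 2 (valence 2) → 0 H
  atom 14: O, bond orders sum to 2 (valence 2) → 0 H
  atom 15: C, bond orders sum to 1 (valence 4) → 3 H
Totals → C:7, H:4, F:4, O:4.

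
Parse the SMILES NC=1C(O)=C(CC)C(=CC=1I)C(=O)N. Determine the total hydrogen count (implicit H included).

11

Walk through each heavy atom and fill implicit hydrogens from standard valence (C 4, N 3, O 2, S 2, halogen 1):
  atom 1: N, bond orders sum to 1 (valence 3) → 2 H
  atom 2: C, bond orders sum to 4 (valence 4) → 0 H
  atom 3: C, bond orders sum to 4 (valence 4) → 0 H
  atom 4: O, bond orders sum to 1 (valence 2) → 1 H
  atom 5: C, bond orders sum to 4 (valence 4) → 0 H
  atom 6: C, bond orders sum to 2 (valence 4) → 2 H
  atom 7: C, bond orders sum to 1 (valence 4) → 3 H
  atom 8: C, bond orders sum to 4 (valence 4) → 0 H
  atom 9: C, bond orders sum to 3 (valence 4) → 1 H
  atom 10: C, bond orders sum to 4 (valence 4) → 0 H
  atom 11: I (halogen, monovalent) → 0 H
  atom 12: C, bond orders sum to 4 (valence 4) → 0 H
  atom 13: O, bond orders sum to 2 (valence 2) → 0 H
  atom 14: N, bond orders sum to 1 (valence 3) → 2 H
Total hydrogens: 11.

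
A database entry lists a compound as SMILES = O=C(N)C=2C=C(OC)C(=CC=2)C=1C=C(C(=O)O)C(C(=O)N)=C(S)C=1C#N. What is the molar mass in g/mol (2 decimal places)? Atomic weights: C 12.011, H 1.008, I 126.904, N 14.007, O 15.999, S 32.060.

371.37 g/mol

First, the molecular formula is C17H13N3O5S (counting implicit H from valence).
  C: 17 × 12.011 = 204.187
  H: 13 × 1.008 = 13.104
  N: 3 × 14.007 = 42.021
  O: 5 × 15.999 = 79.995
  S: 1 × 32.060 = 32.060
Sum: 17×12.011 + 13×1.008 + 3×14.007 + 5×15.999 + 1×32.060 = 371.367 → 371.37 g/mol.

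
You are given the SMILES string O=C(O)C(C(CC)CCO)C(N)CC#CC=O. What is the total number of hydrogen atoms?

19

Walk through each heavy atom and fill implicit hydrogens from standard valence (C 4, N 3, O 2, S 2, halogen 1):
  atom 1: O, bond orders sum to 2 (valence 2) → 0 H
  atom 2: C, bond orders sum to 4 (valence 4) → 0 H
  atom 3: O, bond orders sum to 1 (valence 2) → 1 H
  atom 4: C, bond orders sum to 3 (valence 4) → 1 H
  atom 5: C, bond orders sum to 3 (valence 4) → 1 H
  atom 6: C, bond orders sum to 2 (valence 4) → 2 H
  atom 7: C, bond orders sum to 1 (valence 4) → 3 H
  atom 8: C, bond orders sum to 2 (valence 4) → 2 H
  atom 9: C, bond orders sum to 2 (valence 4) → 2 H
  atom 10: O, bond orders sum to 1 (valence 2) → 1 H
  atom 11: C, bond orders sum to 3 (valence 4) → 1 H
  atom 12: N, bond orders sum to 1 (valence 3) → 2 H
  atom 13: C, bond orders sum to 2 (valence 4) → 2 H
  atom 14: C, bond orders sum to 4 (valence 4) → 0 H
  atom 15: C, bond orders sum to 4 (valence 4) → 0 H
  atom 16: C, bond orders sum to 3 (valence 4) → 1 H
  atom 17: O, bond orders sum to 2 (valence 2) → 0 H
Total hydrogens: 19.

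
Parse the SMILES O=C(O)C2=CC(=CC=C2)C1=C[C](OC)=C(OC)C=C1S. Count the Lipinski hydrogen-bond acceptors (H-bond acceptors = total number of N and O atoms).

4

N atoms: 0; O atoms: 4.
Lipinski HBA = 0 + 4 = 4.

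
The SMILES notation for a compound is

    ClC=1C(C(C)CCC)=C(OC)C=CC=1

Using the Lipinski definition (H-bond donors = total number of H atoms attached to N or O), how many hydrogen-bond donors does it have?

Donors: find every N or O and count the H atoms it carries.
  atom 10 (O): bond orders sum to 2 → 0 H
Lipinski HBD = 0.

0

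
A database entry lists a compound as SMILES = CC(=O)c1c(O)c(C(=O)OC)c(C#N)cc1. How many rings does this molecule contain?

1

In SMILES, each pair of matching ring-closure digits denotes one ring-closing bond; the number of such bonds equals the number of independent rings.
Ring-closure bonds here: 1.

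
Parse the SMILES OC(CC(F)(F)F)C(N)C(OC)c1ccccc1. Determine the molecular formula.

Walk through each heavy atom and fill implicit hydrogens from standard valence (C 4, N 3, O 2, S 2, halogen 1); for lowercase aromatic atoms, an aromatic c carries 1 H when it has two neighbours and 0 H with three, and aromatic n carries 0 H:
  atom 1: O, bond orders sum to 1 (valence 2) → 1 H
  atom 2: C, bond orders sum to 3 (valence 4) → 1 H
  atom 3: C, bond orders sum to 2 (valence 4) → 2 H
  atom 4: C, bond orders sum to 4 (valence 4) → 0 H
  atom 5: F (halogen, monovalent) → 0 H
  atom 6: F (halogen, monovalent) → 0 H
  atom 7: F (halogen, monovalent) → 0 H
  atom 8: C, bond orders sum to 3 (valence 4) → 1 H
  atom 9: N, bond orders sum to 1 (valence 3) → 2 H
  atom 10: C, bond orders sum to 3 (valence 4) → 1 H
  atom 11: O, bond orders sum to 2 (valence 2) → 0 H
  atom 12: C, bond orders sum to 1 (valence 4) → 3 H
  atom 13: aromatic c, 3 neighbours → 0 H
  atom 14: aromatic c, 2 neighbours → 1 H
  atom 15: aromatic c, 2 neighbours → 1 H
  atom 16: aromatic c, 2 neighbours → 1 H
  atom 17: aromatic c, 2 neighbours → 1 H
  atom 18: aromatic c, 2 neighbours → 1 H
Totals → C:12, H:16, F:3, N:1, O:2.

C12H16F3NO2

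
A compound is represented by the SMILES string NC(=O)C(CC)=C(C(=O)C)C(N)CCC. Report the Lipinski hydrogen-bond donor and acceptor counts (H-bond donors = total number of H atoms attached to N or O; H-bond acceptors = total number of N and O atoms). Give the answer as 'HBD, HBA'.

Donors: find every N or O and count the H atoms it carries.
  atom 1 (N): bond orders sum to 1 → 2 H
  atom 3 (O): bond orders sum to 2 → 0 H
  atom 9 (O): bond orders sum to 2 → 0 H
  atom 12 (N): bond orders sum to 1 → 2 H
Lipinski HBD = 4.
Acceptors: N atoms = 2, O atoms = 2 → HBA = 4.

4, 4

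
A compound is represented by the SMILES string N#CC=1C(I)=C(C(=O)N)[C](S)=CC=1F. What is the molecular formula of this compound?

C8H4FIN2OS

Walk through each heavy atom and fill implicit hydrogens from standard valence (C 4, N 3, O 2, S 2, halogen 1):
  atom 1: N, bond orders sum to 3 (valence 3) → 0 H
  atom 2: C, bond orders sum to 4 (valence 4) → 0 H
  atom 3: C, bond orders sum to 4 (valence 4) → 0 H
  atom 4: C, bond orders sum to 4 (valence 4) → 0 H
  atom 5: I (halogen, monovalent) → 0 H
  atom 6: C, bond orders sum to 4 (valence 4) → 0 H
  atom 7: C, bond orders sum to 4 (valence 4) → 0 H
  atom 8: O, bond orders sum to 2 (valence 2) → 0 H
  atom 9: N, bond orders sum to 1 (valence 3) → 2 H
  atom 10: C with explicit H count 0
  atom 11: S, bond orders sum to 1 (valence 2) → 1 H
  atom 12: C, bond orders sum to 3 (valence 4) → 1 H
  atom 13: C, bond orders sum to 4 (valence 4) → 0 H
  atom 14: F (halogen, monovalent) → 0 H
Totals → C:8, H:4, F:1, I:1, N:2, O:1, S:1.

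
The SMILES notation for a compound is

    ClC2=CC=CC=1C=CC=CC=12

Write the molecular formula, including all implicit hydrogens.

Walk through each heavy atom and fill implicit hydrogens from standard valence (C 4, N 3, O 2, S 2, halogen 1):
  atom 1: Cl (halogen, monovalent) → 0 H
  atom 2: C, bond orders sum to 4 (valence 4) → 0 H
  atom 3: C, bond orders sum to 3 (valence 4) → 1 H
  atom 4: C, bond orders sum to 3 (valence 4) → 1 H
  atom 5: C, bond orders sum to 3 (valence 4) → 1 H
  atom 6: C, bond orders sum to 4 (valence 4) → 0 H
  atom 7: C, bond orders sum to 3 (valence 4) → 1 H
  atom 8: C, bond orders sum to 3 (valence 4) → 1 H
  atom 9: C, bond orders sum to 3 (valence 4) → 1 H
  atom 10: C, bond orders sum to 3 (valence 4) → 1 H
  atom 11: C, bond orders sum to 4 (valence 4) → 0 H
Totals → C:10, H:7, Cl:1.
In Hill order: C10H7Cl.

C10H7Cl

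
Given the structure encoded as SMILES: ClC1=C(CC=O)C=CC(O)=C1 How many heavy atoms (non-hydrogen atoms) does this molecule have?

11

Every atom symbol written in the SMILES (organic subset) is one heavy atom; implicit H are not written.
Heavy atoms by element → C:8, Cl:1, O:2.
Total: 11.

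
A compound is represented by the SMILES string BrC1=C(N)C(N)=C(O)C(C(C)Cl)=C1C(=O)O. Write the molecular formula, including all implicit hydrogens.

Walk through each heavy atom and fill implicit hydrogens from standard valence (C 4, N 3, O 2, S 2, halogen 1):
  atom 1: Br (halogen, monovalent) → 0 H
  atom 2: C, bond orders sum to 4 (valence 4) → 0 H
  atom 3: C, bond orders sum to 4 (valence 4) → 0 H
  atom 4: N, bond orders sum to 1 (valence 3) → 2 H
  atom 5: C, bond orders sum to 4 (valence 4) → 0 H
  atom 6: N, bond orders sum to 1 (valence 3) → 2 H
  atom 7: C, bond orders sum to 4 (valence 4) → 0 H
  atom 8: O, bond orders sum to 1 (valence 2) → 1 H
  atom 9: C, bond orders sum to 4 (valence 4) → 0 H
  atom 10: C, bond orders sum to 3 (valence 4) → 1 H
  atom 11: C, bond orders sum to 1 (valence 4) → 3 H
  atom 12: Cl (halogen, monovalent) → 0 H
  atom 13: C, bond orders sum to 4 (valence 4) → 0 H
  atom 14: C, bond orders sum to 4 (valence 4) → 0 H
  atom 15: O, bond orders sum to 2 (valence 2) → 0 H
  atom 16: O, bond orders sum to 1 (valence 2) → 1 H
Totals → C:9, H:10, Br:1, Cl:1, N:2, O:3.
In Hill order: C9H10BrClN2O3.

C9H10BrClN2O3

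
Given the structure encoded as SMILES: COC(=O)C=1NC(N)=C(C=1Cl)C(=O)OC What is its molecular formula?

Walk through each heavy atom and fill implicit hydrogens from standard valence (C 4, N 3, O 2, S 2, halogen 1):
  atom 1: C, bond orders sum to 1 (valence 4) → 3 H
  atom 2: O, bond orders sum to 2 (valence 2) → 0 H
  atom 3: C, bond orders sum to 4 (valence 4) → 0 H
  atom 4: O, bond orders sum to 2 (valence 2) → 0 H
  atom 5: C, bond orders sum to 4 (valence 4) → 0 H
  atom 6: N, bond orders sum to 2 (valence 3) → 1 H
  atom 7: C, bond orders sum to 4 (valence 4) → 0 H
  atom 8: N, bond orders sum to 1 (valence 3) → 2 H
  atom 9: C, bond orders sum to 4 (valence 4) → 0 H
  atom 10: C, bond orders sum to 4 (valence 4) → 0 H
  atom 11: Cl (halogen, monovalent) → 0 H
  atom 12: C, bond orders sum to 4 (valence 4) → 0 H
  atom 13: O, bond orders sum to 2 (valence 2) → 0 H
  atom 14: O, bond orders sum to 2 (valence 2) → 0 H
  atom 15: C, bond orders sum to 1 (valence 4) → 3 H
Totals → C:8, H:9, Cl:1, N:2, O:4.

C8H9ClN2O4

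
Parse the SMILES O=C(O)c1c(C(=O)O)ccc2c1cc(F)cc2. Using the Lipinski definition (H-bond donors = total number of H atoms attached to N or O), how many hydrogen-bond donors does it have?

Donors: find every N or O and count the H atoms it carries.
  atom 1 (O): bond orders sum to 2 → 0 H
  atom 3 (O): bond orders sum to 1 → 1 H
  atom 7 (O): bond orders sum to 2 → 0 H
  atom 8 (O): bond orders sum to 1 → 1 H
Lipinski HBD = 2.

2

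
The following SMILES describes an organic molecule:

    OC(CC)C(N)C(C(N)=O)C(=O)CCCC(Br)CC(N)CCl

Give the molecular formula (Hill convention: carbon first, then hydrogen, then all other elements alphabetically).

Walk through each heavy atom and fill implicit hydrogens from standard valence (C 4, N 3, O 2, S 2, halogen 1):
  atom 1: O, bond orders sum to 1 (valence 2) → 1 H
  atom 2: C, bond orders sum to 3 (valence 4) → 1 H
  atom 3: C, bond orders sum to 2 (valence 4) → 2 H
  atom 4: C, bond orders sum to 1 (valence 4) → 3 H
  atom 5: C, bond orders sum to 3 (valence 4) → 1 H
  atom 6: N, bond orders sum to 1 (valence 3) → 2 H
  atom 7: C, bond orders sum to 3 (valence 4) → 1 H
  atom 8: C, bond orders sum to 4 (valence 4) → 0 H
  atom 9: N, bond orders sum to 1 (valence 3) → 2 H
  atom 10: O, bond orders sum to 2 (valence 2) → 0 H
  atom 11: C, bond orders sum to 4 (valence 4) → 0 H
  atom 12: O, bond orders sum to 2 (valence 2) → 0 H
  atom 13: C, bond orders sum to 2 (valence 4) → 2 H
  atom 14: C, bond orders sum to 2 (valence 4) → 2 H
  atom 15: C, bond orders sum to 2 (valence 4) → 2 H
  atom 16: C, bond orders sum to 3 (valence 4) → 1 H
  atom 17: Br (halogen, monovalent) → 0 H
  atom 18: C, bond orders sum to 2 (valence 4) → 2 H
  atom 19: C, bond orders sum to 3 (valence 4) → 1 H
  atom 20: N, bond orders sum to 1 (valence 3) → 2 H
  atom 21: C, bond orders sum to 2 (valence 4) → 2 H
  atom 22: Cl (halogen, monovalent) → 0 H
Totals → C:14, H:27, Br:1, Cl:1, N:3, O:3.

C14H27BrClN3O3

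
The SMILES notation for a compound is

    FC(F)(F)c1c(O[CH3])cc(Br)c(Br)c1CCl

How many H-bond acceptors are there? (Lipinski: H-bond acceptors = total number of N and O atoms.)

1

N atoms: 0; O atoms: 1.
Lipinski HBA = 0 + 1 = 1.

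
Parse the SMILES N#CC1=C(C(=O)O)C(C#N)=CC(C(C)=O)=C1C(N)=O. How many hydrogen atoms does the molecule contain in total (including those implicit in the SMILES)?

Walk through each heavy atom and fill implicit hydrogens from standard valence (C 4, N 3, O 2, S 2, halogen 1):
  atom 1: N, bond orders sum to 3 (valence 3) → 0 H
  atom 2: C, bond orders sum to 4 (valence 4) → 0 H
  atom 3: C, bond orders sum to 4 (valence 4) → 0 H
  atom 4: C, bond orders sum to 4 (valence 4) → 0 H
  atom 5: C, bond orders sum to 4 (valence 4) → 0 H
  atom 6: O, bond orders sum to 2 (valence 2) → 0 H
  atom 7: O, bond orders sum to 1 (valence 2) → 1 H
  atom 8: C, bond orders sum to 4 (valence 4) → 0 H
  atom 9: C, bond orders sum to 4 (valence 4) → 0 H
  atom 10: N, bond orders sum to 3 (valence 3) → 0 H
  atom 11: C, bond orders sum to 3 (valence 4) → 1 H
  atom 12: C, bond orders sum to 4 (valence 4) → 0 H
  atom 13: C, bond orders sum to 4 (valence 4) → 0 H
  atom 14: C, bond orders sum to 1 (valence 4) → 3 H
  atom 15: O, bond orders sum to 2 (valence 2) → 0 H
  atom 16: C, bond orders sum to 4 (valence 4) → 0 H
  atom 17: C, bond orders sum to 4 (valence 4) → 0 H
  atom 18: N, bond orders sum to 1 (valence 3) → 2 H
  atom 19: O, bond orders sum to 2 (valence 2) → 0 H
Total hydrogens: 7.

7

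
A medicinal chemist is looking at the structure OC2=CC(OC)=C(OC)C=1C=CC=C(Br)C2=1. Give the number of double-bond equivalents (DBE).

7

Degree of unsaturation = (number of rings) + (number of π bonds).
Ring closures in the SMILES: 2.
π bonds: 5 double bonds (each 1 DoU) → 5 DoU from unsaturation.
Total DoU = 2 + 5 = 7.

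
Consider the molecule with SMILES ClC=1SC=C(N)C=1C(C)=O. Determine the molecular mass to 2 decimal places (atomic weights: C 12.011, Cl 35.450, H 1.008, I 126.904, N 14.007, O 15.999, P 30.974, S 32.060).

First, the molecular formula is C6H6ClNOS (counting implicit H from valence).
  C: 6 × 12.011 = 72.066
  Cl: 1 × 35.450 = 35.450
  H: 6 × 1.008 = 6.048
  N: 1 × 14.007 = 14.007
  O: 1 × 15.999 = 15.999
  S: 1 × 32.060 = 32.060
Sum: 6×12.011 + 1×35.450 + 6×1.008 + 1×14.007 + 1×15.999 + 1×32.060 = 175.630 → 175.63 g/mol.

175.63 g/mol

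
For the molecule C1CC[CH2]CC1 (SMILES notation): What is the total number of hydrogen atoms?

Walk through each heavy atom and fill implicit hydrogens from standard valence (C 4, N 3, O 2, S 2, halogen 1):
  atom 1: C, bond orders sum to 2 (valence 4) → 2 H
  atom 2: C, bond orders sum to 2 (valence 4) → 2 H
  atom 3: C, bond orders sum to 2 (valence 4) → 2 H
  atom 4: C with explicit H count 2
  atom 5: C, bond orders sum to 2 (valence 4) → 2 H
  atom 6: C, bond orders sum to 2 (valence 4) → 2 H
Total hydrogens: 12.

12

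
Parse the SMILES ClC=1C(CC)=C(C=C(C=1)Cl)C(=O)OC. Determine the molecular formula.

Walk through each heavy atom and fill implicit hydrogens from standard valence (C 4, N 3, O 2, S 2, halogen 1):
  atom 1: Cl (halogen, monovalent) → 0 H
  atom 2: C, bond orders sum to 4 (valence 4) → 0 H
  atom 3: C, bond orders sum to 4 (valence 4) → 0 H
  atom 4: C, bond orders sum to 2 (valence 4) → 2 H
  atom 5: C, bond orders sum to 1 (valence 4) → 3 H
  atom 6: C, bond orders sum to 4 (valence 4) → 0 H
  atom 7: C, bond orders sum to 3 (valence 4) → 1 H
  atom 8: C, bond orders sum to 4 (valence 4) → 0 H
  atom 9: C, bond orders sum to 3 (valence 4) → 1 H
  atom 10: Cl (halogen, monovalent) → 0 H
  atom 11: C, bond orders sum to 4 (valence 4) → 0 H
  atom 12: O, bond orders sum to 2 (valence 2) → 0 H
  atom 13: O, bond orders sum to 2 (valence 2) → 0 H
  atom 14: C, bond orders sum to 1 (valence 4) → 3 H
Totals → C:10, H:10, Cl:2, O:2.

C10H10Cl2O2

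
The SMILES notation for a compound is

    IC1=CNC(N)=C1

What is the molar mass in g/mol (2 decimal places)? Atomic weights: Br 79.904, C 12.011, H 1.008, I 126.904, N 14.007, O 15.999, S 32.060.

208.00 g/mol

First, the molecular formula is C4H5IN2 (counting implicit H from valence).
  C: 4 × 12.011 = 48.044
  H: 5 × 1.008 = 5.040
  I: 1 × 126.904 = 126.904
  N: 2 × 14.007 = 28.014
Sum: 4×12.011 + 5×1.008 + 1×126.904 + 2×14.007 = 208.002 → 208.00 g/mol.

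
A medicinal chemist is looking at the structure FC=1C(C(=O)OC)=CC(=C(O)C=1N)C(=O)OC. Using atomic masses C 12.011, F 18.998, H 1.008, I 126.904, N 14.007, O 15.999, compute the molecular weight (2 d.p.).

First, the molecular formula is C10H10FNO5 (counting implicit H from valence).
  C: 10 × 12.011 = 120.110
  F: 1 × 18.998 = 18.998
  H: 10 × 1.008 = 10.080
  N: 1 × 14.007 = 14.007
  O: 5 × 15.999 = 79.995
Sum: 10×12.011 + 1×18.998 + 10×1.008 + 1×14.007 + 5×15.999 = 243.190 → 243.19 g/mol.

243.19 g/mol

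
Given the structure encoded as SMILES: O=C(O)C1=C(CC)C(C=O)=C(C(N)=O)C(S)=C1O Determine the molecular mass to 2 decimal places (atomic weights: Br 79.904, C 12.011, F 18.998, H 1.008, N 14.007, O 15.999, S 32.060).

First, the molecular formula is C11H11NO5S (counting implicit H from valence).
  C: 11 × 12.011 = 132.121
  H: 11 × 1.008 = 11.088
  N: 1 × 14.007 = 14.007
  O: 5 × 15.999 = 79.995
  S: 1 × 32.060 = 32.060
Sum: 11×12.011 + 11×1.008 + 1×14.007 + 5×15.999 + 1×32.060 = 269.271 → 269.27 g/mol.

269.27 g/mol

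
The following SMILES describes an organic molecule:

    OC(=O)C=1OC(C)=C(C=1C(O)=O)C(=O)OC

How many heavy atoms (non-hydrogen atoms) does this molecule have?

16

Every atom symbol written in the SMILES (organic subset) is one heavy atom; implicit H are not written.
Heavy atoms by element → C:9, O:7.
Total: 16.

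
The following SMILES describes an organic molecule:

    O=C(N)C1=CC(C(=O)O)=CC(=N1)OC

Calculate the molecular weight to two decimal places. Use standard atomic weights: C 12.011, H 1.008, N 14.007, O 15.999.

First, the molecular formula is C8H8N2O4 (counting implicit H from valence).
  C: 8 × 12.011 = 96.088
  H: 8 × 1.008 = 8.064
  N: 2 × 14.007 = 28.014
  O: 4 × 15.999 = 63.996
Sum: 8×12.011 + 8×1.008 + 2×14.007 + 4×15.999 = 196.162 → 196.16 g/mol.

196.16 g/mol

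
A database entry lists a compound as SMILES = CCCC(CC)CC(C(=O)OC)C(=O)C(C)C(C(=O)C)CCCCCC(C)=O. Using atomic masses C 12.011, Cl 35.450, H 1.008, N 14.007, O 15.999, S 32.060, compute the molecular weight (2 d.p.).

396.57 g/mol

First, the molecular formula is C23H40O5 (counting implicit H from valence).
  C: 23 × 12.011 = 276.253
  H: 40 × 1.008 = 40.320
  O: 5 × 15.999 = 79.995
Sum: 23×12.011 + 40×1.008 + 5×15.999 = 396.568 → 396.57 g/mol.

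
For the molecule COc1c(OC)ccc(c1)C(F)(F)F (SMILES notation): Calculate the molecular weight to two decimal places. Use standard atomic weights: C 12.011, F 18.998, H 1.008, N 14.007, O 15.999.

206.16 g/mol

First, the molecular formula is C9H9F3O2 (counting implicit H from valence).
  C: 9 × 12.011 = 108.099
  F: 3 × 18.998 = 56.994
  H: 9 × 1.008 = 9.072
  O: 2 × 15.999 = 31.998
Sum: 9×12.011 + 3×18.998 + 9×1.008 + 2×15.999 = 206.163 → 206.16 g/mol.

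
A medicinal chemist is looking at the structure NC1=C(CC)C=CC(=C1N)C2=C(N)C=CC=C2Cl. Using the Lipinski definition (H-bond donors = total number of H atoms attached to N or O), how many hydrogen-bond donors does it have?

Donors: find every N or O and count the H atoms it carries.
  atom 1 (N): bond orders sum to 1 → 2 H
  atom 10 (N): bond orders sum to 1 → 2 H
  atom 13 (N): bond orders sum to 1 → 2 H
Lipinski HBD = 6.

6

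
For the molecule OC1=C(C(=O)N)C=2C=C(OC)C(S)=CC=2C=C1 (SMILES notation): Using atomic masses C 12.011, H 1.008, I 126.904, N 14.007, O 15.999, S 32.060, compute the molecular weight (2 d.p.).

249.28 g/mol

First, the molecular formula is C12H11NO3S (counting implicit H from valence).
  C: 12 × 12.011 = 144.132
  H: 11 × 1.008 = 11.088
  N: 1 × 14.007 = 14.007
  O: 3 × 15.999 = 47.997
  S: 1 × 32.060 = 32.060
Sum: 12×12.011 + 11×1.008 + 1×14.007 + 3×15.999 + 1×32.060 = 249.284 → 249.28 g/mol.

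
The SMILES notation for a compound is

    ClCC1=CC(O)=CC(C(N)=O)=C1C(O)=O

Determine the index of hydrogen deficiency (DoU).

6

Molecular formula: C9H8ClNO4.
DoU = (2C + 2 + N − H − X) / 2, where X is the halogen count and O/S are ignored.
    = (2·9 + 2 + 1 − 8 − 1) / 2 = 12 / 2 = 6.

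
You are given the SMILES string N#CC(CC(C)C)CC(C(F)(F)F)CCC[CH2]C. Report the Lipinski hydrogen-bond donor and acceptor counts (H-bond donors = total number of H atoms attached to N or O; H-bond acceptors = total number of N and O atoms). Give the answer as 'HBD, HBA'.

Donors: find every N or O and count the H atoms it carries.
  atom 1 (N): bond orders sum to 3 → 0 H
Lipinski HBD = 0.
Acceptors: N atoms = 1, O atoms = 0 → HBA = 1.

0, 1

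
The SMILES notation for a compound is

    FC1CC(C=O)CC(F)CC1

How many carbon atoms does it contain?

Count every carbon token in the SMILES (each C, including those in ring-closure positions and inside branches).
Carbon count: 8.

8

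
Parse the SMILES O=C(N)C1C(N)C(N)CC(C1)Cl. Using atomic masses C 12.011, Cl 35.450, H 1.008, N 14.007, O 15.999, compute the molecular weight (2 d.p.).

191.66 g/mol

First, the molecular formula is C7H14ClN3O (counting implicit H from valence).
  C: 7 × 12.011 = 84.077
  Cl: 1 × 35.450 = 35.450
  H: 14 × 1.008 = 14.112
  N: 3 × 14.007 = 42.021
  O: 1 × 15.999 = 15.999
Sum: 7×12.011 + 1×35.450 + 14×1.008 + 3×14.007 + 1×15.999 = 191.659 → 191.66 g/mol.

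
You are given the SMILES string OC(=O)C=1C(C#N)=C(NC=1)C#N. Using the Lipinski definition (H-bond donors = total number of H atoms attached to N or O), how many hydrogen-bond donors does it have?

Donors: find every N or O and count the H atoms it carries.
  atom 1 (O): bond orders sum to 1 → 1 H
  atom 3 (O): bond orders sum to 2 → 0 H
  atom 7 (N): bond orders sum to 3 → 0 H
  atom 9 (N): bond orders sum to 2 → 1 H
  atom 12 (N): bond orders sum to 3 → 0 H
Lipinski HBD = 2.

2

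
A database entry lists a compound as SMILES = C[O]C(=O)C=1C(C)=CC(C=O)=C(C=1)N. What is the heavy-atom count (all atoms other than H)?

Every atom symbol written in the SMILES (organic subset) is one heavy atom; implicit H are not written.
Heavy atoms by element → C:10, N:1, O:3.
Total: 14.

14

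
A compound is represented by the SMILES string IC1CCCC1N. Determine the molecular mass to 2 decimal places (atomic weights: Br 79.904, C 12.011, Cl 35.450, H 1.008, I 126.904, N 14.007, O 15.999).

First, the molecular formula is C5H10IN (counting implicit H from valence).
  C: 5 × 12.011 = 60.055
  H: 10 × 1.008 = 10.080
  I: 1 × 126.904 = 126.904
  N: 1 × 14.007 = 14.007
Sum: 5×12.011 + 10×1.008 + 1×126.904 + 1×14.007 = 211.046 → 211.05 g/mol.

211.05 g/mol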